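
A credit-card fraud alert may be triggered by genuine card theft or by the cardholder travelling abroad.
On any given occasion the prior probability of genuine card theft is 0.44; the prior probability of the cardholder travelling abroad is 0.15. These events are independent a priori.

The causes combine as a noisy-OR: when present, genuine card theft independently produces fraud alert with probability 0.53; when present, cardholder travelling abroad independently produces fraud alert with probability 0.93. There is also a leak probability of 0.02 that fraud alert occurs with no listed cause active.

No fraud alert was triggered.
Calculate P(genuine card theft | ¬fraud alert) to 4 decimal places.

P(genuine card theft | ¬fraud alert) ≈ 0.2697

Under noisy-OR, P(fraud alert | causes) = 1 − (1−0.02)·∏(1−qᵢ) over the active causes.
Sum P(¬fraud alert|·) weighted by the priors over the 4 (genuine card theft, cardholder travelling abroad) configurations:
  P(¬fraud alert) = 0.98×0.56×0.85 + 0.0686×0.56×0.15 + 0.4606×0.44×0.85 + 0.032242×0.44×0.15
        = 0.466480 + 0.005762 + 0.172264 + 0.002128 = 0.646634
Configurations with genuine card theft contribute 0.174392, so
  P(genuine card theft | ¬fraud alert) = 0.174392 / 0.646634 ≈ 0.2697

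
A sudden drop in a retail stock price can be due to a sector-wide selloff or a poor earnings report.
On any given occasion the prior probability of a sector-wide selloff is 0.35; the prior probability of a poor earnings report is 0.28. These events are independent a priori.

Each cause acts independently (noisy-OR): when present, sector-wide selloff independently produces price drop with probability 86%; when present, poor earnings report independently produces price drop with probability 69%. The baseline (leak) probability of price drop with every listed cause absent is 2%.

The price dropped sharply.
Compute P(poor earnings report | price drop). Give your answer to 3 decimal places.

Under noisy-OR, P(price drop | causes) = 1 − (1−0.02)·∏(1−qᵢ) over the active causes.
For the numerator, keep only poor earnings report=true terms: 0.126708 + 0.093832 = 0.220540
Normalizer over all consistent configurations: 0.02*0.65*0.72 + 0.6962*0.65*0.28 + 0.8628*0.35*0.72 + 0.957468*0.35*0.28 = 0.447326
Posterior = 0.220540 / 0.447326 ≈ 0.493

P(poor earnings report | price drop) ≈ 0.493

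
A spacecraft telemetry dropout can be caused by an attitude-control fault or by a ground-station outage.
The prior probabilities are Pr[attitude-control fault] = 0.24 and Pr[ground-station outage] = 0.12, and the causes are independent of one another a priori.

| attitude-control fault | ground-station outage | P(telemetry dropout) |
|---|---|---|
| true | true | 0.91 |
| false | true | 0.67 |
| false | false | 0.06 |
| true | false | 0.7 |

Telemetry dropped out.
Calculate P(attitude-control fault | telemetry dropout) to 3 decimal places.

Enumerate the 4 (attitude-control fault, ground-station outage) configurations and weight by the priors:
  P(telemetry dropout) = 0.06×0.76×0.88 + 0.67×0.76×0.12 + 0.7×0.24×0.88 + 0.91×0.24×0.12
        = 0.040128 + 0.061104 + 0.147840 + 0.026208 = 0.275280
The terms with attitude-control fault present sum to 0.174048, so
  P(attitude-control fault | telemetry dropout) = 0.174048 / 0.275280 ≈ 0.632

P(attitude-control fault | telemetry dropout) ≈ 0.632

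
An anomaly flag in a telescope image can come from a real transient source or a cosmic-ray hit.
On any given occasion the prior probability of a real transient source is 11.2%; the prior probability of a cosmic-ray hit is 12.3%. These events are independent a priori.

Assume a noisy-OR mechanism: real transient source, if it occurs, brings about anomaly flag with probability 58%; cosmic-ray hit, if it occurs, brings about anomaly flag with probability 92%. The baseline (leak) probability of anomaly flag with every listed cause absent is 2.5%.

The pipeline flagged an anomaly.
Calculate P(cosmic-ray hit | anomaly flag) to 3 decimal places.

P(cosmic-ray hit | anomaly flag) ≈ 0.595

Under noisy-OR, P(anomaly flag | causes) = 1 − (1−0.025)·∏(1−qᵢ) over the active causes.
Weight on cosmic-ray hit=true, given the evidence: 0.100705 + 0.013325 = 0.114030
Normalizer over all consistent configurations: 0.025×0.888×0.877 + 0.922×0.888×0.123 + 0.5905×0.112×0.877 + 0.96724×0.112×0.123 = 0.191500
P(cosmic-ray hit | anomaly flag) = 0.114030/0.191500 ≈ 0.595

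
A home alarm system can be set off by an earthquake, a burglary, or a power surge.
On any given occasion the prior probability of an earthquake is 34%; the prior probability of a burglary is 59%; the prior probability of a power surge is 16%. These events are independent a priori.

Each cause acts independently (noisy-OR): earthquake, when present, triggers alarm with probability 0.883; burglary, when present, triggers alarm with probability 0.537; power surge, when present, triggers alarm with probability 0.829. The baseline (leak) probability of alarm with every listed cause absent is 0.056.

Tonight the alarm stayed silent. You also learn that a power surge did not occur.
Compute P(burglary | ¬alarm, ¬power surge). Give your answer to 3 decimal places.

P(burglary | ¬alarm, ¬power surge) ≈ 0.400

Under noisy-OR, P(alarm | causes) = 1 − (1−0.056)·∏(1−qᵢ) over the active causes.
For the numerator, keep only burglary=true terms: 0.170196 + 0.010258 = 0.180454
Normalizer over all consistent configurations: 0.944×0.66×0.41 + 0.437072×0.66×0.59 + 0.110448×0.34×0.41 + 0.051137×0.34×0.59 = 0.451296
P(burglary | ¬alarm, ¬power surge) = 0.180454/0.451296 ≈ 0.400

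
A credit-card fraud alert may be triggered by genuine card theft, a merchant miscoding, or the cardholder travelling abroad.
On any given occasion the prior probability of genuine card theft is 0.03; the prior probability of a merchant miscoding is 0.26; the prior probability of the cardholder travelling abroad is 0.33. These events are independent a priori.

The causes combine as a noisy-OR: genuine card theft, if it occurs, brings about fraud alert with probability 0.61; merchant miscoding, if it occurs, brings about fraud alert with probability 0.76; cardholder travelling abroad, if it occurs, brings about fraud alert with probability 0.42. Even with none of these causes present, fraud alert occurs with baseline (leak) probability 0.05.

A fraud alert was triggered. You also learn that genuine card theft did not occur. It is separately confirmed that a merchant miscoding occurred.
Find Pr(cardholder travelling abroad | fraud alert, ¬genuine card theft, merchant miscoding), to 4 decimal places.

Pr(cardholder travelling abroad | fraud alert, ¬genuine card theft, merchant miscoding) ≈ 0.3563

Under noisy-OR, P(fraud alert | causes) = 1 − (1−0.05)·∏(1−qᵢ) over the active causes.
Numerator (weight on configurations with cardholder travelling abroad): 0.86776·0.33 = 0.286361
Normalizer over all consistent configurations: 0.772·0.67 + 0.86776·0.33 = 0.803601
P(cardholder travelling abroad | fraud alert, ¬genuine card theft, merchant miscoding) = 0.286361/0.803601 ≈ 0.3563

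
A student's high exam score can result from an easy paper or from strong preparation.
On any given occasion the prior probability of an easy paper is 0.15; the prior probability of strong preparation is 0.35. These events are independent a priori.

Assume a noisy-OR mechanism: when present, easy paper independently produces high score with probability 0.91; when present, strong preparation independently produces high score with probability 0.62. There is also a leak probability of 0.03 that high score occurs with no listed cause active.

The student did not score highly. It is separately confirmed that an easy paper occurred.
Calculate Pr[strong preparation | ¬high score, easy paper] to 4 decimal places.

Under noisy-OR, P(high score | causes) = 1 − (1−0.03)·∏(1−qᵢ) over the active causes.
Weight on strong preparation=true, given the evidence: 0.033174×0.35 = 0.011611
Denominator P(¬high score | easy paper): 0.0873×0.65 + 0.033174×0.35 = 0.068356
Posterior = 0.011611 / 0.068356 ≈ 0.1699

Pr[strong preparation | ¬high score, easy paper] ≈ 0.1699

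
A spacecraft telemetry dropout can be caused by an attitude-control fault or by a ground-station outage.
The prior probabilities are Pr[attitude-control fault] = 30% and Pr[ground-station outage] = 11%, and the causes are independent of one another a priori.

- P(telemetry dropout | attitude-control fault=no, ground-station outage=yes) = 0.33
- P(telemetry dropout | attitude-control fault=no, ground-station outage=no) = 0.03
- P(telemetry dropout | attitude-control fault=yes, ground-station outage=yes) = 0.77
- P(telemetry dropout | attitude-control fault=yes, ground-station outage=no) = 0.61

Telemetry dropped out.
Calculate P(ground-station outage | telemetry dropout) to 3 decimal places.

P(ground-station outage | telemetry dropout) ≈ 0.219

Enumerate the 4 (attitude-control fault, ground-station outage) configurations and weight by the priors:
  P(telemetry dropout) = 0.03*0.7*0.89 + 0.33*0.7*0.11 + 0.61*0.3*0.89 + 0.77*0.3*0.11
        = 0.018690 + 0.025410 + 0.162870 + 0.025410 = 0.232380
The terms with ground-station outage present sum to 0.050820, so
  P(ground-station outage | telemetry dropout) = 0.050820 / 0.232380 ≈ 0.219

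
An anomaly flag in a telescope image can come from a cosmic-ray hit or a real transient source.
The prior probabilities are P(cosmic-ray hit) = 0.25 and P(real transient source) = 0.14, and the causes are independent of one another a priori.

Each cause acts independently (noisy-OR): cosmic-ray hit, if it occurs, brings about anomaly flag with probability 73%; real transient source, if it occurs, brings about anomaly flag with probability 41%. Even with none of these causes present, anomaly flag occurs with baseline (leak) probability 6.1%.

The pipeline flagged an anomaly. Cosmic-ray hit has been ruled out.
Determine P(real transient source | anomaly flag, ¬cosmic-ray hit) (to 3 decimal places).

Under noisy-OR, P(anomaly flag | causes) = 1 − (1−0.061)·∏(1−qᵢ) over the active causes.
P(anomaly flag | ¬cosmic-ray hit) = 0.061*0.86 + 0.44599*0.14 = 0.052460 + 0.062439 = 0.114899
Restricting to configurations with real transient source present: 0.44599*0.14 = 0.062439.
Hence the posterior is 0.062439/0.114899 ≈ 0.543.

P(real transient source | anomaly flag, ¬cosmic-ray hit) ≈ 0.543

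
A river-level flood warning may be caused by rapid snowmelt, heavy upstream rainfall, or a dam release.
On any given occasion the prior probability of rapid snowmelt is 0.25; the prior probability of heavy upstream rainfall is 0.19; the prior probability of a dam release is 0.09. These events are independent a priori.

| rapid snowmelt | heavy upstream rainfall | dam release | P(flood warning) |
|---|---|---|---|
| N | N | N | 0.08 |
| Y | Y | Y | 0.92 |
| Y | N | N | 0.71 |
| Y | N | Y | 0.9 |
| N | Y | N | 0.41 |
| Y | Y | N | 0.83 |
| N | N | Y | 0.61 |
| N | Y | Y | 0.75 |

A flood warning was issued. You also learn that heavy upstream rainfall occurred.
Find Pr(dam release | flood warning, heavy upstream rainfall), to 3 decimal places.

Pr(dam release | flood warning, heavy upstream rainfall) ≈ 0.132

Sum P(flood warning|·) weighted by the priors over the 4 (rapid snowmelt, dam release) configurations:
  P(flood warning | heavy upstream rainfall) = 0.41·0.75·0.91 + 0.75·0.75·0.09 + 0.83·0.25·0.91 + 0.92·0.25·0.09
        = 0.279825 + 0.050625 + 0.188825 + 0.020700 = 0.539975
The terms with dam release present sum to 0.071325, so
  P(dam release | flood warning, heavy upstream rainfall) = 0.071325 / 0.539975 ≈ 0.132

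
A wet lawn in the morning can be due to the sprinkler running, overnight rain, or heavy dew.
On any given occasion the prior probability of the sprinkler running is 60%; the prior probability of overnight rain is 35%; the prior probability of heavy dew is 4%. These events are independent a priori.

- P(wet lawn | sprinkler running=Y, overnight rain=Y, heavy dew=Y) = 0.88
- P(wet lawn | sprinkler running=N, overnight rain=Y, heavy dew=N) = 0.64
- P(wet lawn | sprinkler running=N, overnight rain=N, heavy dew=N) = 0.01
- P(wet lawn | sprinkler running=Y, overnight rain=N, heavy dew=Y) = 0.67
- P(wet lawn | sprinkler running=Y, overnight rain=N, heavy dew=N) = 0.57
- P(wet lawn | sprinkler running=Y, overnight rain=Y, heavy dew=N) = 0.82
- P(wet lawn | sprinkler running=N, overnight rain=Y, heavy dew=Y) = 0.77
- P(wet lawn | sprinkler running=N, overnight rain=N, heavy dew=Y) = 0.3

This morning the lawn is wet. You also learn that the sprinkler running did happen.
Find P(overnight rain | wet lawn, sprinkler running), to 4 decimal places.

P(overnight rain | wet lawn, sprinkler running) ≈ 0.4355

P(wet lawn | sprinkler running) = 0.57·0.65·0.96 + 0.67·0.65·0.04 + 0.82·0.35·0.96 + 0.88·0.35·0.04 = 0.355680 + 0.017420 + 0.275520 + 0.012320 = 0.660940
The overnight rain-present share is 0.275520 + 0.012320 = 0.287840.
P(overnight rain | wet lawn, sprinkler running) = 0.287840 / 0.660940 ≈ 0.4355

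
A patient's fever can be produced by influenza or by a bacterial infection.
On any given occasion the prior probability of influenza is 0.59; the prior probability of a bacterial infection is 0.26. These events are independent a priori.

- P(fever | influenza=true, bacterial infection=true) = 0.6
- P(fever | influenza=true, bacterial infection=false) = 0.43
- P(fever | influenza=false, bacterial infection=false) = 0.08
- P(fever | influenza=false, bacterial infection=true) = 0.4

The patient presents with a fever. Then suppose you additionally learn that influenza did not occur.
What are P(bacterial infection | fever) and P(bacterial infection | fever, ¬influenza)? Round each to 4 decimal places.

Enumerate the 4 (influenza, bacterial infection) configurations and weight by the priors:
  P(fever) = 0.08*0.41*0.74 + 0.4*0.41*0.26 + 0.43*0.59*0.74 + 0.6*0.59*0.26
        = 0.024272 + 0.042640 + 0.187738 + 0.092040 = 0.346690
Keeping only the bacterial infection-present terms gives 0.134680, so
  P(bacterial infection | fever) = 0.134680 / 0.346690 ≈ 0.3885

With the extra evidence:
Enumerate both values of bacterial infection and weight by the priors:
  P(fever | ¬influenza) = 0.08·0.74 + 0.4·0.26
        = 0.059200 + 0.104000 = 0.163200
Keeping only the bacterial infection-present terms gives 0.104000, so
  P(bacterial infection | fever, ¬influenza) = 0.104000 / 0.163200 ≈ 0.6373
With influenza excluded, bacterial infection must carry more of the explanatory weight for the fever.

P(bacterial infection | fever) ≈ 0.3885; P(bacterial infection | fever, ¬influenza) ≈ 0.6373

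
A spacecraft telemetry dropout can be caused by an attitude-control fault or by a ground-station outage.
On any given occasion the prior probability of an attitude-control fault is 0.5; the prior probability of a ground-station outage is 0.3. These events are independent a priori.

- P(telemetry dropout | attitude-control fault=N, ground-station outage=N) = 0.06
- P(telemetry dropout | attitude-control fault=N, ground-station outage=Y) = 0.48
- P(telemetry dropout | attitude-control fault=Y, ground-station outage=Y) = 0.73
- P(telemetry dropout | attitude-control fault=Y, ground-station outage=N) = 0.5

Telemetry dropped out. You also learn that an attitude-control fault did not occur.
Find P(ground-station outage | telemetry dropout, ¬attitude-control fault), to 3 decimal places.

P(ground-station outage | telemetry dropout, ¬attitude-control fault) ≈ 0.774

Enumerate both values of ground-station outage and weight by the priors:
  P(telemetry dropout | ¬attitude-control fault) = 0.06*0.7 + 0.48*0.3
        = 0.042000 + 0.144000 = 0.186000
Keeping only the ground-station outage-present terms gives 0.144000, so
  P(ground-station outage | telemetry dropout, ¬attitude-control fault) = 0.144000 / 0.186000 ≈ 0.774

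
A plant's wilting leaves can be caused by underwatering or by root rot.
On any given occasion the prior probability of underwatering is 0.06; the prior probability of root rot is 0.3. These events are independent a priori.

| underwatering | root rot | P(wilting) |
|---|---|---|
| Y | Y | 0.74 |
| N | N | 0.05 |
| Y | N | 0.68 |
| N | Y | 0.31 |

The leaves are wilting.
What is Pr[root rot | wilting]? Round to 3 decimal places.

Sum P(wilting|·) weighted by the priors over the 4 (underwatering, root rot) configurations:
  P(wilting) = 0.05*0.94*0.7 + 0.31*0.94*0.3 + 0.68*0.06*0.7 + 0.74*0.06*0.3
        = 0.032900 + 0.087420 + 0.028560 + 0.013320 = 0.162200
The terms with root rot present sum to 0.100740, so
  P(root rot | wilting) = 0.100740 / 0.162200 ≈ 0.621

Pr[root rot | wilting] ≈ 0.621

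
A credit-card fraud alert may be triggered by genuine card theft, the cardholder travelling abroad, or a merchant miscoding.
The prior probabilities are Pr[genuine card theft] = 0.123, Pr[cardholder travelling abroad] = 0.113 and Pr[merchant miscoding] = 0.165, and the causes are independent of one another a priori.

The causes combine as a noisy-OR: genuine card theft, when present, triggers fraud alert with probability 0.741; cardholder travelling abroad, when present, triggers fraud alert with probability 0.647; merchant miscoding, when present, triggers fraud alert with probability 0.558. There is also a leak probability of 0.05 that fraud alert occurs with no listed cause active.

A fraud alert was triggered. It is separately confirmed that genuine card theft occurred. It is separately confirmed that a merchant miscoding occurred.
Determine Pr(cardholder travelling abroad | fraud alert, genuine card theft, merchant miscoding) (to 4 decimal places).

Pr(cardholder travelling abroad | fraud alert, genuine card theft, merchant miscoding) ≈ 0.1208

Under noisy-OR, P(fraud alert | causes) = 1 − (1−0.05)·∏(1−qᵢ) over the active causes.
Weight on cardholder travelling abroad=true, given the evidence: 0.96161·0.113 = 0.108662
Denominator P(fraud alert | genuine card theft, merchant miscoding): 0.891246·0.887 + 0.96161·0.113 = 0.899197
Posterior = 0.108662 / 0.899197 ≈ 0.1208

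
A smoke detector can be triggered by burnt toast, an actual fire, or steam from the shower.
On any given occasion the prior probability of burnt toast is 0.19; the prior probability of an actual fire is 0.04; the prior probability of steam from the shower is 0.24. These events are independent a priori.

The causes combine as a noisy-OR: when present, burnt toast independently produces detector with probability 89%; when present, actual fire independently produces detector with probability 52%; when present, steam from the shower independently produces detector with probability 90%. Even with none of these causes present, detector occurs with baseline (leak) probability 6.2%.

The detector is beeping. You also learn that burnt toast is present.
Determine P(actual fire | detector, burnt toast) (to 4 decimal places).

Under noisy-OR, P(detector | causes) = 1 − (1−0.062)·∏(1−qᵢ) over the active causes.
Enumerate the 4 (actual fire, steam from the shower) configurations and weight by the priors:
  P(detector | burnt toast) = 0.89682·0.96·0.76 + 0.989682·0.96·0.24 + 0.950474·0.04·0.76 + 0.995047·0.04·0.24
        = 0.654320 + 0.228023 + 0.028894 + 0.009552 = 0.920789
The terms with actual fire present sum to 0.038446, so
  P(actual fire | detector, burnt toast) = 0.038446 / 0.920789 ≈ 0.0418

P(actual fire | detector, burnt toast) ≈ 0.0418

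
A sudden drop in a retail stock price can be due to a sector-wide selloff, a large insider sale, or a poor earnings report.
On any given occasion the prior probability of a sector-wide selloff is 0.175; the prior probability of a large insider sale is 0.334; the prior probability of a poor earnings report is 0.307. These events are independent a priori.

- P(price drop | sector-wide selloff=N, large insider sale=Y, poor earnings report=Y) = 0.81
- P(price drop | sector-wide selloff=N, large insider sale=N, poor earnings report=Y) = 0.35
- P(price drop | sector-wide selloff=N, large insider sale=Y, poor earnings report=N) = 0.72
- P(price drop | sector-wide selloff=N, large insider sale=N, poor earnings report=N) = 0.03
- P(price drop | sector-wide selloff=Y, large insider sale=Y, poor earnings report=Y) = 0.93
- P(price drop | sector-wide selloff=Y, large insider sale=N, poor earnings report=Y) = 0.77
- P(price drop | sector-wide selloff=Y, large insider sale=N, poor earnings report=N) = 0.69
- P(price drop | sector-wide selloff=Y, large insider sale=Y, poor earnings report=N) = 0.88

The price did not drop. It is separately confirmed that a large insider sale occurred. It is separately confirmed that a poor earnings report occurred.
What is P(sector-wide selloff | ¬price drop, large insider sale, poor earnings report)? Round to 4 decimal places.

P(sector-wide selloff | ¬price drop, large insider sale, poor earnings report) ≈ 0.0725

P(¬price drop | large insider sale, poor earnings report) = 0.19*0.825 + 0.07*0.175 = 0.156750 + 0.012250 = 0.169000
Restricting to configurations with sector-wide selloff present: 0.07*0.175 = 0.012250.
So P(sector-wide selloff | ¬price drop, large insider sale, poor earnings report) = 0.012250/0.169000 ≈ 0.0725.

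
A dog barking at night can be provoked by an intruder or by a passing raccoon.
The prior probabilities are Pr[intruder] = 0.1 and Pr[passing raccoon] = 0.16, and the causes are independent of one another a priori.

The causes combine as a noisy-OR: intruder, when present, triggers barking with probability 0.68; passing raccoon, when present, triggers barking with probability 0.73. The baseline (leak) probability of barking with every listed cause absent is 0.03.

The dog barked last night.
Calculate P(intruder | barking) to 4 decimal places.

Under noisy-OR, P(barking | causes) = 1 − (1−0.03)·∏(1−qᵢ) over the active causes.
P(barking) = 0.03*0.9*0.84 + 0.7381*0.9*0.16 + 0.6896*0.1*0.84 + 0.916192*0.1*0.16 = 0.022680 + 0.106286 + 0.057926 + 0.014659 = 0.201551
The intruder-present share is 0.057926 + 0.014659 = 0.072585.
So P(intruder | barking) = 0.072585/0.201551 ≈ 0.3601.

P(intruder | barking) ≈ 0.3601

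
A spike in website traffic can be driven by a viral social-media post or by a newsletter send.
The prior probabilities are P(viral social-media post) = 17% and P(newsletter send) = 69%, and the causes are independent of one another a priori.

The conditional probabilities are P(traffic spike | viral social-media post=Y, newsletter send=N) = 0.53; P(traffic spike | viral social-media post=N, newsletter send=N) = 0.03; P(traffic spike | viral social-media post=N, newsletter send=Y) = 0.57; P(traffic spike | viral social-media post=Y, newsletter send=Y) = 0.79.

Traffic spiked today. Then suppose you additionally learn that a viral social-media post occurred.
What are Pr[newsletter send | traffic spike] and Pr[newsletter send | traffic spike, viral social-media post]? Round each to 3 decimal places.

Pr[newsletter send | traffic spike] ≈ 0.922; Pr[newsletter send | traffic spike, viral social-media post] ≈ 0.768

P(traffic spike) = 0.03×0.83×0.31 + 0.57×0.83×0.69 + 0.53×0.17×0.31 + 0.79×0.17×0.69 = 0.007719 + 0.326439 + 0.027931 + 0.092667 = 0.454756
Of this, 0.419106 comes from 0.326439 + 0.092667 (the newsletter send=true cases).
So P(newsletter send | traffic spike) = 0.419106/0.454756 ≈ 0.922.

Now also conditioning on viral social-media post=true:
P(traffic spike | viral social-media post) = 0.53*0.31 + 0.79*0.69 = 0.164300 + 0.545100 = 0.709400
Restricting to configurations with newsletter send present: 0.79*0.69 = 0.545100.
So P(newsletter send | traffic spike, viral social-media post) = 0.545100/0.709400 ≈ 0.768.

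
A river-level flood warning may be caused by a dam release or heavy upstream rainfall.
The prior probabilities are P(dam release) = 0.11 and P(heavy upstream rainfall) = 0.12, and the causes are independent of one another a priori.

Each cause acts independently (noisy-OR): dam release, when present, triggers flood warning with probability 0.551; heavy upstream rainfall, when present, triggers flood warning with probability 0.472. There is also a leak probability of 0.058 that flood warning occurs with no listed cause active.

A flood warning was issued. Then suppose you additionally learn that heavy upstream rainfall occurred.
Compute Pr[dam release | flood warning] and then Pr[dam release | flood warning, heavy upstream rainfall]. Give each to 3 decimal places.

Under noisy-OR, P(flood warning | causes) = 1 − (1−0.058)·∏(1−qᵢ) over the active causes.
P(flood warning) = 0.058·0.89·0.88 + 0.502624·0.89·0.12 + 0.577042·0.11·0.88 + 0.776678·0.11·0.12 = 0.045426 + 0.053680 + 0.055858 + 0.010252 = 0.165216
The dam release-present share is 0.055858 + 0.010252 = 0.066110.
Hence the posterior is 0.066110/0.165216 ≈ 0.400.

Now also conditioning on heavy upstream rainfall=true:
Numerator (weight on configurations with dam release): 0.776678*0.11 = 0.085435
Denominator P(flood warning | heavy upstream rainfall): 0.502624*0.89 + 0.776678*0.11 = 0.532770
Posterior = 0.085435 / 0.532770 ≈ 0.160
This is intercausal reasoning (explaining away): once heavy upstream rainfall accounts for the flood warning, dam release becomes less likely.

Pr[dam release | flood warning] ≈ 0.400; Pr[dam release | flood warning, heavy upstream rainfall] ≈ 0.160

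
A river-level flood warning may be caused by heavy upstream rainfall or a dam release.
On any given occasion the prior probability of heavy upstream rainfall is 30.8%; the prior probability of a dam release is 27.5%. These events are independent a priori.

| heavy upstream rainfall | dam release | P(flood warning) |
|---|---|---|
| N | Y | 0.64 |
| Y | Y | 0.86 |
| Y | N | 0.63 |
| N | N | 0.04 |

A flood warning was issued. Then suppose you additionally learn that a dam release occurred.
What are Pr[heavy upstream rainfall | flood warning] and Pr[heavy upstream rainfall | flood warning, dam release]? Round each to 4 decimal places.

Numerator (weight on configurations with heavy upstream rainfall): 0.140679 + 0.072842 = 0.213521
The normalizing constant is 0.04·0.692·0.725 + 0.64·0.692·0.275 + 0.63·0.308·0.725 + 0.86·0.308·0.275 = 0.355381
Posterior = 0.213521 / 0.355381 ≈ 0.6008

Now also conditioning on dam release=true:
Sum P(flood warning|·) weighted by the priors over both values of heavy upstream rainfall:
  P(flood warning | dam release) = 0.64×0.692 + 0.86×0.308
        = 0.442880 + 0.264880 = 0.707760
The terms with heavy upstream rainfall present sum to 0.264880, so
  P(heavy upstream rainfall | flood warning, dam release) = 0.264880 / 0.707760 ≈ 0.3743
Conditioning on dam release lowers the posterior on heavy upstream rainfall: the classic explaining-away effect in a common-effect structure.

Pr[heavy upstream rainfall | flood warning] ≈ 0.6008; Pr[heavy upstream rainfall | flood warning, dam release] ≈ 0.3743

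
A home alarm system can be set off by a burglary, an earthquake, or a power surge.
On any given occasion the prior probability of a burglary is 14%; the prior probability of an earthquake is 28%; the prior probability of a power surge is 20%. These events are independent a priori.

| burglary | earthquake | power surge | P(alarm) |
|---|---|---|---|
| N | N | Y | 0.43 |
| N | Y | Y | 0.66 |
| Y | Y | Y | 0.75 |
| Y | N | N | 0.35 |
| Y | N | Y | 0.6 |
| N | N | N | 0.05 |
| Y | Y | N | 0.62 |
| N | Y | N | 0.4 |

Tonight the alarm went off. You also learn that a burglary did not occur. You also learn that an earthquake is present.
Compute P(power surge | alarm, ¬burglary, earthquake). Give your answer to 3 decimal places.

Enumerate both values of power surge and weight by the priors:
  P(alarm | ¬burglary, earthquake) = 0.4×0.8 + 0.66×0.2
        = 0.320000 + 0.132000 = 0.452000
The terms with power surge present sum to 0.132000, so
  P(power surge | alarm, ¬burglary, earthquake) = 0.132000 / 0.452000 ≈ 0.292

P(power surge | alarm, ¬burglary, earthquake) ≈ 0.292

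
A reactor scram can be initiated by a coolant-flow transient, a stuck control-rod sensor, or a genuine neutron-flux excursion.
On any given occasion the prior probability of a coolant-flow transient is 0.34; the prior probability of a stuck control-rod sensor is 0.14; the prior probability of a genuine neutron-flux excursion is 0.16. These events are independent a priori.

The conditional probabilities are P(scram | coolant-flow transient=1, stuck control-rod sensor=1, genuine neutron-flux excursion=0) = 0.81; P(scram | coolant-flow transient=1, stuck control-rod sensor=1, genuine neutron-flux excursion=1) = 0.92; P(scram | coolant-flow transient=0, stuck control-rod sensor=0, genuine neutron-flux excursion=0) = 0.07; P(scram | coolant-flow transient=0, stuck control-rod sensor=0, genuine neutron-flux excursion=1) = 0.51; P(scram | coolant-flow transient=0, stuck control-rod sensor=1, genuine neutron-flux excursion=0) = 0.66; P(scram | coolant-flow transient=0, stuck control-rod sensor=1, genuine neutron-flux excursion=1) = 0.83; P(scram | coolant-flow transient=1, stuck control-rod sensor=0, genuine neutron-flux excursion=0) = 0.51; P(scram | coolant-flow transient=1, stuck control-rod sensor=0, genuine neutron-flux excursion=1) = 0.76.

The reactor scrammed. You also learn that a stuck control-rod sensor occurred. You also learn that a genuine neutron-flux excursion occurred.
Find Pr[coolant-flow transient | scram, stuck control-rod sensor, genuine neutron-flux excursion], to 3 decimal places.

By total probability over both values of coolant-flow transient:
  P(scram | stuck control-rod sensor, genuine neutron-flux excursion) = 0.83·0.66 + 0.92·0.34
        = 0.547800 + 0.312800 = 0.860600
The terms with coolant-flow transient present sum to 0.312800, so
  P(coolant-flow transient | scram, stuck control-rod sensor, genuine neutron-flux excursion) = 0.312800 / 0.860600 ≈ 0.363

Pr[coolant-flow transient | scram, stuck control-rod sensor, genuine neutron-flux excursion] ≈ 0.363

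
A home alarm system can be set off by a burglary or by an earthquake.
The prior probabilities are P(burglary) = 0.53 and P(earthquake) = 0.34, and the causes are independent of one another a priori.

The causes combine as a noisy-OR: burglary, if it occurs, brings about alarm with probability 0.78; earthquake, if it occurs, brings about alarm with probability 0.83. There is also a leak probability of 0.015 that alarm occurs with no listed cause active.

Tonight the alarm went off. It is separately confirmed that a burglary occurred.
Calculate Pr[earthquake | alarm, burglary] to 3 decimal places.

Pr[earthquake | alarm, burglary] ≈ 0.388

Under noisy-OR, P(alarm | causes) = 1 − (1−0.015)·∏(1−qᵢ) over the active causes.
By total probability over both values of earthquake:
  P(alarm | burglary) = 0.7833×0.66 + 0.963161×0.34
        = 0.516978 + 0.327475 = 0.844453
Configurations with earthquake contribute 0.327475, so
  P(earthquake | alarm, burglary) = 0.327475 / 0.844453 ≈ 0.388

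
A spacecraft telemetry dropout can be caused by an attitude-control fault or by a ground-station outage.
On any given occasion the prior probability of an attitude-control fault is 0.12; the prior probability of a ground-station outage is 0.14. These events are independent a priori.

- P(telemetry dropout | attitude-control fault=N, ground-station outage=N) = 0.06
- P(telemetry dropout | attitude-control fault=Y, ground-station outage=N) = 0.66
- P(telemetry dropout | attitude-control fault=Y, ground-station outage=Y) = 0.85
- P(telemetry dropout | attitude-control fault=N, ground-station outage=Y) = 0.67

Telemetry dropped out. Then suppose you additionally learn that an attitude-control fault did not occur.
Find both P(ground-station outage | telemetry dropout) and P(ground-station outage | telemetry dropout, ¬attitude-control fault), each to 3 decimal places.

Weight on ground-station outage=true, given the evidence: 0.082544 + 0.014280 = 0.096824
The normalizing constant is 0.06*0.88*0.86 + 0.67*0.88*0.14 + 0.66*0.12*0.86 + 0.85*0.12*0.14 = 0.210344
P(ground-station outage | telemetry dropout) = 0.096824/0.210344 ≈ 0.460

With the extra evidence:
Enumerate both values of ground-station outage and weight by the priors:
  P(telemetry dropout | ¬attitude-control fault) = 0.06*0.86 + 0.67*0.14
        = 0.051600 + 0.093800 = 0.145400
Keeping only the ground-station outage-present terms gives 0.093800, so
  P(ground-station outage | telemetry dropout, ¬attitude-control fault) = 0.093800 / 0.145400 ≈ 0.645

P(ground-station outage | telemetry dropout) ≈ 0.460; P(ground-station outage | telemetry dropout, ¬attitude-control fault) ≈ 0.645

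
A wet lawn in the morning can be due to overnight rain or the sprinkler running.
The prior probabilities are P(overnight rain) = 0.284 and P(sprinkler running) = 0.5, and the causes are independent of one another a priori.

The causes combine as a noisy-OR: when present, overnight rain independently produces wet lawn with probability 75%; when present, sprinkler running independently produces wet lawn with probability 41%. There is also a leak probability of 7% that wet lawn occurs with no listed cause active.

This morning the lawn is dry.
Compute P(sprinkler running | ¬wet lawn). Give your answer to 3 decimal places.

Under noisy-OR, P(wet lawn | causes) = 1 − (1−0.07)·∏(1−qᵢ) over the active causes.
Sum P(¬wet lawn|·) weighted by the priors over the 4 (overnight rain, sprinkler running) configurations:
  P(¬wet lawn) = 0.93·0.716·0.5 + 0.5487·0.716·0.5 + 0.2325·0.284·0.5 + 0.137175·0.284·0.5
        = 0.332940 + 0.196435 + 0.033015 + 0.019479 = 0.581869
Configurations with sprinkler running contribute 0.215914, so
  P(sprinkler running | ¬wet lawn) = 0.215914 / 0.581869 ≈ 0.371

P(sprinkler running | ¬wet lawn) ≈ 0.371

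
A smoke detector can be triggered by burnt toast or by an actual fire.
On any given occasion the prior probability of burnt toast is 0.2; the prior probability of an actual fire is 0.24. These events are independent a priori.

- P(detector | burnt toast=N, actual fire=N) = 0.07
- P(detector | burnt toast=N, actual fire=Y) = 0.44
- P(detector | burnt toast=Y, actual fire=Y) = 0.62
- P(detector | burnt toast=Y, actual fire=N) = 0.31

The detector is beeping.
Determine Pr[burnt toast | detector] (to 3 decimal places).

Sum P(detector|·) weighted by the priors over the 4 (burnt toast, actual fire) configurations:
  P(detector) = 0.07*0.8*0.76 + 0.44*0.8*0.24 + 0.31*0.2*0.76 + 0.62*0.2*0.24
        = 0.042560 + 0.084480 + 0.047120 + 0.029760 = 0.203920
Configurations with burnt toast contribute 0.076880, so
  P(burnt toast | detector) = 0.076880 / 0.203920 ≈ 0.377

Pr[burnt toast | detector] ≈ 0.377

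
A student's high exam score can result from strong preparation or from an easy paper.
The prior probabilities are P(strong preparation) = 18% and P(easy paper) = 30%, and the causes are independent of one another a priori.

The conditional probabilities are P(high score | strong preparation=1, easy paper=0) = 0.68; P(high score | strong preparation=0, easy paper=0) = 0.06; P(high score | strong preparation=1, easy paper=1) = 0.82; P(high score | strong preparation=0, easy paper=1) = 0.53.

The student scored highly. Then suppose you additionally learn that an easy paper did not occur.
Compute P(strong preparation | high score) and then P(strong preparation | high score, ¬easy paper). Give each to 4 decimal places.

P(strong preparation | high score) ≈ 0.4409; P(strong preparation | high score, ¬easy paper) ≈ 0.7133

Sum P(high score|·) weighted by the priors over the 4 (strong preparation, easy paper) configurations:
  P(high score) = 0.06×0.82×0.7 + 0.53×0.82×0.3 + 0.68×0.18×0.7 + 0.82×0.18×0.3
        = 0.034440 + 0.130380 + 0.085680 + 0.044280 = 0.294780
Configurations with strong preparation contribute 0.129960, so
  P(strong preparation | high score) = 0.129960 / 0.294780 ≈ 0.4409

Now condition on the additional information:
Sum P(high score|·) weighted by the priors over both values of strong preparation:
  P(high score | ¬easy paper) = 0.06*0.82 + 0.68*0.18
        = 0.049200 + 0.122400 = 0.171600
Configurations with strong preparation contribute 0.122400, so
  P(strong preparation | high score, ¬easy paper) = 0.122400 / 0.171600 ≈ 0.7133
With easy paper excluded, strong preparation must carry more of the explanatory weight for the high score.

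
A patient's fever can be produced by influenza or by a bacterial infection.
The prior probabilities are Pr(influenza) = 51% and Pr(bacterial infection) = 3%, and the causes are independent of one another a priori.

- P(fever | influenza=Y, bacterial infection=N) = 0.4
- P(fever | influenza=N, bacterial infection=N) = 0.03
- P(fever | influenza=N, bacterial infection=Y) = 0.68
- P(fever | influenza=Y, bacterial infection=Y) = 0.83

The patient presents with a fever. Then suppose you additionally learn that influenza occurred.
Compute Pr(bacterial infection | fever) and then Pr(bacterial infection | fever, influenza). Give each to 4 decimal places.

Pr(bacterial infection | fever) ≈ 0.0966; Pr(bacterial infection | fever, influenza) ≈ 0.0603

For the numerator, keep only bacterial infection=true terms: 0.009996 + 0.012699 = 0.022695
Normalizer over all consistent configurations: 0.03×0.49×0.97 + 0.68×0.49×0.03 + 0.4×0.51×0.97 + 0.83×0.51×0.03 = 0.234834
P(bacterial infection | fever) = 0.022695/0.234834 ≈ 0.0966

Now condition on the additional information:
Weight on bacterial infection=true, given the evidence: 0.83·0.03 = 0.024900
The normalizing constant is 0.4·0.97 + 0.83·0.03 = 0.412900
P(bacterial infection | fever, influenza) = 0.024900/0.412900 ≈ 0.0603
— influenza explains away the evidence for bacterial infection.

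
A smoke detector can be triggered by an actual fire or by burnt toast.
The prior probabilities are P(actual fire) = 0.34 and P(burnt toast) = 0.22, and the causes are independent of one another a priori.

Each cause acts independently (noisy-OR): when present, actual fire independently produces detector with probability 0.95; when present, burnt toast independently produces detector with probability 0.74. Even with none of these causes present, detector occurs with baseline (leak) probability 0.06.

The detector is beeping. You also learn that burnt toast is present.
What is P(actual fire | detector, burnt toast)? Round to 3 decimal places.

Under noisy-OR, P(detector | causes) = 1 − (1−0.06)·∏(1−qᵢ) over the active causes.
P(detector | burnt toast) = 0.7556*0.66 + 0.98778*0.34 = 0.498696 + 0.335845 = 0.834541
Restricting to configurations with actual fire present: 0.98778*0.34 = 0.335845.
P(actual fire | detector, burnt toast) = 0.335845 / 0.834541 ≈ 0.402

P(actual fire | detector, burnt toast) ≈ 0.402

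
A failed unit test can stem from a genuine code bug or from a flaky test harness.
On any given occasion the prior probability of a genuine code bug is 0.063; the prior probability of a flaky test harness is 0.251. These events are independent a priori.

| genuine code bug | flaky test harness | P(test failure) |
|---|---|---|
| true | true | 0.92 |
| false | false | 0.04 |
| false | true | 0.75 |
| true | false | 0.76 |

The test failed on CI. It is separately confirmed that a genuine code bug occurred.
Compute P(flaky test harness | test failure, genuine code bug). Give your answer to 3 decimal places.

Weight on flaky test harness=true, given the evidence: 0.92×0.251 = 0.230920
Normalizer over all consistent configurations: 0.76×0.749 + 0.92×0.251 = 0.800160
P(flaky test harness | test failure, genuine code bug) = 0.230920/0.800160 ≈ 0.289

P(flaky test harness | test failure, genuine code bug) ≈ 0.289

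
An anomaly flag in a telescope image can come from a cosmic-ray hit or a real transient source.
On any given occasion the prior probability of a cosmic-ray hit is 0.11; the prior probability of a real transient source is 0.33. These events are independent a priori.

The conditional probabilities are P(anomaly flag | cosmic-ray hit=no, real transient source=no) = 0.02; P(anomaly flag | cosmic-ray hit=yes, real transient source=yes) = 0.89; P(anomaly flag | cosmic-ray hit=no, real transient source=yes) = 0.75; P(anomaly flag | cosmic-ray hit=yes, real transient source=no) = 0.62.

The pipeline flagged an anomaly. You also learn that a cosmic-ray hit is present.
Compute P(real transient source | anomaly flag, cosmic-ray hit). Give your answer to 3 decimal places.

P(real transient source | anomaly flag, cosmic-ray hit) ≈ 0.414

Enumerate both values of real transient source and weight by the priors:
  P(anomaly flag | cosmic-ray hit) = 0.62×0.67 + 0.89×0.33
        = 0.415400 + 0.293700 = 0.709100
Configurations with real transient source contribute 0.293700, so
  P(real transient source | anomaly flag, cosmic-ray hit) = 0.293700 / 0.709100 ≈ 0.414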